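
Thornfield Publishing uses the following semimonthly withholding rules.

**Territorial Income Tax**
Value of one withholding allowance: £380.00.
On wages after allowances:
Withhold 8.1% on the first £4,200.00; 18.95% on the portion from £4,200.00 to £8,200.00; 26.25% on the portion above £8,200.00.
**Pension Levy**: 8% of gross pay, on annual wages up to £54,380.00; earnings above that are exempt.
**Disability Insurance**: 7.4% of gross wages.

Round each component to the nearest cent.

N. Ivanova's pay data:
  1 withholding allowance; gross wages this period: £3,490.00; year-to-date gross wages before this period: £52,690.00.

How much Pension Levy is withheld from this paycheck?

£135.20

Pension Levy: cap £54,380.00 − YTD £52,690.00 = £1,690.00 subject; 8% × £1,690.00 = £135.20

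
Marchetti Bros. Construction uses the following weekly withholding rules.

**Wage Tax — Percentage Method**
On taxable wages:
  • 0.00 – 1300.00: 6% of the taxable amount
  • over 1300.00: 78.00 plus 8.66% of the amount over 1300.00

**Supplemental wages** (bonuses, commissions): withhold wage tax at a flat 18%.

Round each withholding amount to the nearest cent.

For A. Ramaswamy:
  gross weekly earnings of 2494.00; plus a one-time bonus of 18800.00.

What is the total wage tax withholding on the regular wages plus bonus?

3565.40

Wage Tax: taxable = 2494.00
  78.00 + 8.66% × (2494.00 − 1300.00) = 78.00 + 8.66% × 1194.00 = 181.40
Supplemental (18% flat on bonus): 18% × 18800.00 = 3384.00
Total wage tax: 181.40 + 3384.00 = 3565.40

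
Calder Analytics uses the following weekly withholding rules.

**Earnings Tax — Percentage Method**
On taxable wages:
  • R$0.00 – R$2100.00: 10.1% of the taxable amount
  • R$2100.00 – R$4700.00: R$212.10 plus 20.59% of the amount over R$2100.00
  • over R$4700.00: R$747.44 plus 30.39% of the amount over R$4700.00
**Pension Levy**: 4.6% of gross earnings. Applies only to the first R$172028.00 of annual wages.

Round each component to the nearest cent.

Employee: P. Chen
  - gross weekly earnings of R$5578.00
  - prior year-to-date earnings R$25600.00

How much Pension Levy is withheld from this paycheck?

R$256.59

Pension Levy: 4.6% × R$5578.00 = R$256.59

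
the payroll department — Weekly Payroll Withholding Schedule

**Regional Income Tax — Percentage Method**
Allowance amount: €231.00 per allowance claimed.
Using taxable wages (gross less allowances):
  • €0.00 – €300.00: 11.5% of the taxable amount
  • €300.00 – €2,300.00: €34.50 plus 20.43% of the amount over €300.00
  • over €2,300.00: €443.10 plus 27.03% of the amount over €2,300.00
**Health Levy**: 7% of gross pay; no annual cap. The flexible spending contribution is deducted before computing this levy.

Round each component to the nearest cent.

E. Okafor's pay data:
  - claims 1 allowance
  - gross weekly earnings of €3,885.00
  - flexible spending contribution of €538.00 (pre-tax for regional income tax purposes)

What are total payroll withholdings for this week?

Regional Income Tax: taxable = €3,885.00 − €538.00 − 1×€231.00 = €3,116.00
  €443.10 + 27.03% × (€3,116.00 − €2,300.00) = €443.10 + 27.03% × €816.00 = €663.66
Health Levy: 7% × €3,347.00 = €234.29
Total: €663.66 + €234.29 = €897.95

€897.95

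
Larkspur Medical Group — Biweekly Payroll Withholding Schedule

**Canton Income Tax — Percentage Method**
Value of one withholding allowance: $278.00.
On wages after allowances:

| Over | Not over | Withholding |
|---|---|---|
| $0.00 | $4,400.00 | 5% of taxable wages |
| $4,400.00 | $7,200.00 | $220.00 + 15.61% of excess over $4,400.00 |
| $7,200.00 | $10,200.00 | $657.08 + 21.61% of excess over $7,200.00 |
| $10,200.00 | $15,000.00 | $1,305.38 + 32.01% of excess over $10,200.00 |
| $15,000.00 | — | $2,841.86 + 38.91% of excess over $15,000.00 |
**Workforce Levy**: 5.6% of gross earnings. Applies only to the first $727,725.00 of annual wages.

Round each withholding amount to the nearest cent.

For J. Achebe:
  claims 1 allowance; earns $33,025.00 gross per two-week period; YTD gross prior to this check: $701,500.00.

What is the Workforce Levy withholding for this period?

$1,468.60

Workforce Levy: cap $727,725.00 − YTD $701,500.00 = $26,225.00 subject; 5.6% × $26,225.00 = $1,468.60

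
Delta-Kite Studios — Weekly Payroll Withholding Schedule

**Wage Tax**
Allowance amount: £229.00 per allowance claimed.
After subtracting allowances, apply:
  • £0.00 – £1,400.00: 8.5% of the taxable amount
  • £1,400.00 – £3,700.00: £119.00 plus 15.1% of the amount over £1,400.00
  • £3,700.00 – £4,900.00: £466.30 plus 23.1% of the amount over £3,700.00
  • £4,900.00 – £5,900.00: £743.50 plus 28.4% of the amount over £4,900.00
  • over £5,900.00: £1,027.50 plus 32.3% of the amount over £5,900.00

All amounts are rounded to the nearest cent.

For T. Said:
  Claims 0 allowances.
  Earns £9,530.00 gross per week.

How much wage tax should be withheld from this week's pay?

£2,199.99

Wage Tax: taxable = £9,530.00
  £1,027.50 + 32.3% × (£9,530.00 − £5,900.00) = £1,027.50 + 32.3% × £3,630.00 = £2,199.99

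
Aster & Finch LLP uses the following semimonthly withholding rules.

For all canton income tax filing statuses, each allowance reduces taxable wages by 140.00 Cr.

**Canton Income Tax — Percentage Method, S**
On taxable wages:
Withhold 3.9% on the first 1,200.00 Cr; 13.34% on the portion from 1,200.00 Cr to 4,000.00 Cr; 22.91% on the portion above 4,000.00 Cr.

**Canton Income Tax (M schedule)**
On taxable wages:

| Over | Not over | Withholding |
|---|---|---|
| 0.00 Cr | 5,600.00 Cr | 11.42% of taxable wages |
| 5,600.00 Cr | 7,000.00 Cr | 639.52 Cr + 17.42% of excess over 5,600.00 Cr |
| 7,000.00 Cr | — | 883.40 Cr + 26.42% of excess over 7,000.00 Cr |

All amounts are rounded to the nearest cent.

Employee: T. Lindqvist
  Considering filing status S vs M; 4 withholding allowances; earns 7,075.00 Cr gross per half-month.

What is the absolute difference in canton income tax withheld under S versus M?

197.60 Cr

Canton Income Tax (S): taxable = 7,075.00 Cr − 4×140.00 Cr = 6,515.00 Cr
  420.32 Cr + 22.91% × (6,515.00 Cr − 4,000.00 Cr) = 420.32 Cr + 22.91% × 2,515.00 Cr = 996.51 Cr
Canton Income Tax (M): taxable = 7,075.00 Cr − 4×140.00 Cr = 6,515.00 Cr
  639.52 Cr + 17.42% × (6,515.00 Cr − 5,600.00 Cr) = 639.52 Cr + 17.42% × 915.00 Cr = 798.91 Cr
Difference: |996.51 Cr − 798.91 Cr| = 197.60 Cr (higher under S)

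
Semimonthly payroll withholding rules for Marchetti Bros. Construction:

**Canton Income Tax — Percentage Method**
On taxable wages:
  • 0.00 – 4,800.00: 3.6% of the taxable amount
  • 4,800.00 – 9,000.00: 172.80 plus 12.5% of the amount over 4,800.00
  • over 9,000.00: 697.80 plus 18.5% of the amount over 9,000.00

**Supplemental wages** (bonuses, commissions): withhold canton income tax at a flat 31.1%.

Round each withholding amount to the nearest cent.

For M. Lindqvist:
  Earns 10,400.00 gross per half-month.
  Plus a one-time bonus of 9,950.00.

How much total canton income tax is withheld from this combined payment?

Canton Income Tax: taxable = 10,400.00
  697.80 + 18.5% × (10,400.00 − 9,000.00) = 697.80 + 18.5% × 1,400.00 = 956.80
Supplemental (31.1% flat on bonus): 31.1% × 9,950.00 = 3,094.45
Total canton income tax: 956.80 + 3,094.45 = 4,051.25

4,051.25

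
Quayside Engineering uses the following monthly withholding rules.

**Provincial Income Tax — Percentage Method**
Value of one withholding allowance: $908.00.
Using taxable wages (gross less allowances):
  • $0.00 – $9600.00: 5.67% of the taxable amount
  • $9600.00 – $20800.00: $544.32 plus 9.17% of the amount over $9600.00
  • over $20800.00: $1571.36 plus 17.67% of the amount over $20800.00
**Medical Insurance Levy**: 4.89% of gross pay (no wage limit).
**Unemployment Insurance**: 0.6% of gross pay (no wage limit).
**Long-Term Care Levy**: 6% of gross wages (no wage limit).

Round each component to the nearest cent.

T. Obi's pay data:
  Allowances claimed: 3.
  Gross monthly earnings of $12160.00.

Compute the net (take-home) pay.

Provincial Income Tax: taxable = $12160.00 − 3×$908.00 = $9436.00
  5.67% × $9436.00 = $535.02
Medical Insurance Levy: 4.89% × $12160.00 = $594.62
Unemployment Insurance: 0.6% × $12160.00 = $72.96
Long-Term Care Levy: 6% × $12160.00 = $729.60
Total withheld: $535.02 + $594.62 + $72.96 + $729.60 = $1932.20
Net pay: $12160.00 − $1932.20 = $10227.80

$10227.80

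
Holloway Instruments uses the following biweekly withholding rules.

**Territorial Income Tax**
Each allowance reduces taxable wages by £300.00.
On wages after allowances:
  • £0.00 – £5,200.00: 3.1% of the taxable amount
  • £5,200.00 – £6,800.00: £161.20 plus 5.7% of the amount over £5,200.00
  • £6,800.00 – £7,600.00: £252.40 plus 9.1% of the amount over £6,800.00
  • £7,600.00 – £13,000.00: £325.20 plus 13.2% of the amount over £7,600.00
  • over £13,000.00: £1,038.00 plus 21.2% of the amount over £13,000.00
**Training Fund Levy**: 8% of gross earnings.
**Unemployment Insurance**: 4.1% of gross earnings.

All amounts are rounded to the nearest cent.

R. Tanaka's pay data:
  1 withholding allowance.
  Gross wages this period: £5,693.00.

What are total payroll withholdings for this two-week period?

£861.05

Territorial Income Tax: taxable = £5,693.00 − 1×£300.00 = £5,393.00
  £161.20 + 5.7% × (£5,393.00 − £5,200.00) = £161.20 + 5.7% × £193.00 = £172.20
Training Fund Levy: 8% × £5,693.00 = £455.44
Unemployment Insurance: 4.1% × £5,693.00 = £233.41
Total: £172.20 + £455.44 + £233.41 = £861.05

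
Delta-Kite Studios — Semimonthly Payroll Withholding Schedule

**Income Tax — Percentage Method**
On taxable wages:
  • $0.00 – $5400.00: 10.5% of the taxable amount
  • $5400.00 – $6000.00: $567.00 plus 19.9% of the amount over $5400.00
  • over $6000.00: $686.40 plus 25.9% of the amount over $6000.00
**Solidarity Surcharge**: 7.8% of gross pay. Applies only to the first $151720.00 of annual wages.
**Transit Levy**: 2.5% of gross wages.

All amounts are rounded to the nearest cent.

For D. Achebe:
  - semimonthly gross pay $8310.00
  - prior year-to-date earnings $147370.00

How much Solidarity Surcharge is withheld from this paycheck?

$339.30

Solidarity Surcharge: cap $151720.00 − YTD $147370.00 = $4350.00 subject; 7.8% × $4350.00 = $339.30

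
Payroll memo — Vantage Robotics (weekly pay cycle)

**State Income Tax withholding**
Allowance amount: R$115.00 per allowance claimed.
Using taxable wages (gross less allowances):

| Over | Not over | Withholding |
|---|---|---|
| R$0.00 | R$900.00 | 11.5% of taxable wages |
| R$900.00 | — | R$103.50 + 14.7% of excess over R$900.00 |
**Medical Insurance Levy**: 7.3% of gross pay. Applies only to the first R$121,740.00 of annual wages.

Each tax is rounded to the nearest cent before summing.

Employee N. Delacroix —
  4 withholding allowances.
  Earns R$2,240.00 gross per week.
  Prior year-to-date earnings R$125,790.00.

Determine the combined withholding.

R$232.86

State Income Tax: taxable = R$2,240.00 − 4×R$115.00 = R$1,780.00
  R$103.50 + 14.7% × (R$1,780.00 − R$900.00) = R$103.50 + 14.7% × R$880.00 = R$232.86
Medical Insurance Levy: YTD R$125,790.00 ≥ cap R$121,740.00 → R$0.00
Total: R$232.86 + R$0.00 = R$232.86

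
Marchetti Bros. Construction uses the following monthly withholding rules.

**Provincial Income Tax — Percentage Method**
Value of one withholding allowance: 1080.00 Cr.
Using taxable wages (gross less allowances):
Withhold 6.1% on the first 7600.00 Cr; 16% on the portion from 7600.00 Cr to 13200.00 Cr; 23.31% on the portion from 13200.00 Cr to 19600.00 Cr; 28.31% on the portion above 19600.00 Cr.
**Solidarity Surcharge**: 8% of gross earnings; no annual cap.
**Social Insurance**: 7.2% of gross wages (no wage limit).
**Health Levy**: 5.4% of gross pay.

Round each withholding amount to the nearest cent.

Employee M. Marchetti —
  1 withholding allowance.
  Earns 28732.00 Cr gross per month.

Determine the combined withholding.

Provincial Income Tax: taxable = 28732.00 Cr − 1×1080.00 Cr = 27652.00 Cr
  2851.44 Cr + 28.31% × (27652.00 Cr − 19600.00 Cr) = 2851.44 Cr + 28.31% × 8052.00 Cr = 5130.96 Cr
Solidarity Surcharge: 8% × 28732.00 Cr = 2298.56 Cr
Social Insurance: 7.2% × 28732.00 Cr = 2068.70 Cr
Health Levy: 5.4% × 28732.00 Cr = 1551.53 Cr
Total: 5130.96 Cr + 2298.56 Cr + 2068.70 Cr + 1551.53 Cr = 11049.75 Cr

11049.75 Cr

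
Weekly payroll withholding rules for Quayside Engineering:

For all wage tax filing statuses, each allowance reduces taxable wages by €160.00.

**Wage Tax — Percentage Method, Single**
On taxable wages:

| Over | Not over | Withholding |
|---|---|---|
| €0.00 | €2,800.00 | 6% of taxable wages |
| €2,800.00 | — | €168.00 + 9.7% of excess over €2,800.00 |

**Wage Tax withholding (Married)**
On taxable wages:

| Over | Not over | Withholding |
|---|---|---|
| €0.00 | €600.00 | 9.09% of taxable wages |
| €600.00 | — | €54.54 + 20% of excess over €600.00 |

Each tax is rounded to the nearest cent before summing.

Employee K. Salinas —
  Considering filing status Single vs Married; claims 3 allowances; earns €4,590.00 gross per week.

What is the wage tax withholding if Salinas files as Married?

€756.54

Wage Tax (Married): taxable = €4,590.00 − 3×€160.00 = €4,110.00
  €54.54 + 20% × (€4,110.00 − €600.00) = €54.54 + 20% × €3,510.00 = €756.54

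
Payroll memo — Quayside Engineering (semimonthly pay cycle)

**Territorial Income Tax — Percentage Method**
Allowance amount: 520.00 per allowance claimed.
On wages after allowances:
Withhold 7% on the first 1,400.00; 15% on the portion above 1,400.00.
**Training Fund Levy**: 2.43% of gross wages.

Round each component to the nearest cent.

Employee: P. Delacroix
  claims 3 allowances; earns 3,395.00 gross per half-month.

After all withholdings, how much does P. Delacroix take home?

3,149.25

Territorial Income Tax: taxable = 3,395.00 − 3×520.00 = 1,835.00
  98.00 + 15% × (1,835.00 − 1,400.00) = 98.00 + 15% × 435.00 = 163.25
Training Fund Levy: 2.43% × 3,395.00 = 82.50
Total withheld: 163.25 + 82.50 = 245.75
Net pay: 3,395.00 − 245.75 = 3,149.25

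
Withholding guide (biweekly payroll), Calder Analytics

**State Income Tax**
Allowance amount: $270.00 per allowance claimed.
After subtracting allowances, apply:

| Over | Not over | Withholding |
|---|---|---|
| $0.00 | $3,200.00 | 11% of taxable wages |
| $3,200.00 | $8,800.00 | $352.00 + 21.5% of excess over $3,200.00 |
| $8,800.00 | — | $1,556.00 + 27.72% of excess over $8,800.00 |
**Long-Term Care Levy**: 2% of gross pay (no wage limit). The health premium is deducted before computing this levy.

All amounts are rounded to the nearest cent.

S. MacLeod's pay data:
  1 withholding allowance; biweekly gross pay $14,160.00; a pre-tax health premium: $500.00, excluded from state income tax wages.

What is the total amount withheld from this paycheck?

$3,101.55

State Income Tax: taxable = $14,160.00 − $500.00 − 1×$270.00 = $13,390.00
  $1,556.00 + 27.72% × ($13,390.00 − $8,800.00) = $1,556.00 + 27.72% × $4,590.00 = $2,828.35
Long-Term Care Levy: 2% × $13,660.00 = $273.20
Total: $2,828.35 + $273.20 = $3,101.55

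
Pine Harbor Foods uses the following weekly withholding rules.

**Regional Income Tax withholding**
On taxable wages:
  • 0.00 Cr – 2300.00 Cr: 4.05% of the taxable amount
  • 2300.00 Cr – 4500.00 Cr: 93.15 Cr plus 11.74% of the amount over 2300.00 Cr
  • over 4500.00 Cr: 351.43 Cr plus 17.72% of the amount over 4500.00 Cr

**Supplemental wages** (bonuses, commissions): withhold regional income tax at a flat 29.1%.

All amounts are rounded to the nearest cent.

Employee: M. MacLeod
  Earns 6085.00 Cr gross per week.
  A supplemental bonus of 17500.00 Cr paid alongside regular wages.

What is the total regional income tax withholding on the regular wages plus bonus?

Regional Income Tax: taxable = 6085.00 Cr
  351.43 Cr + 17.72% × (6085.00 Cr − 4500.00 Cr) = 351.43 Cr + 17.72% × 1585.00 Cr = 632.29 Cr
Supplemental (29.1% flat on bonus): 29.1% × 17500.00 Cr = 5092.50 Cr
Total regional income tax: 632.29 Cr + 5092.50 Cr = 5724.79 Cr

5724.79 Cr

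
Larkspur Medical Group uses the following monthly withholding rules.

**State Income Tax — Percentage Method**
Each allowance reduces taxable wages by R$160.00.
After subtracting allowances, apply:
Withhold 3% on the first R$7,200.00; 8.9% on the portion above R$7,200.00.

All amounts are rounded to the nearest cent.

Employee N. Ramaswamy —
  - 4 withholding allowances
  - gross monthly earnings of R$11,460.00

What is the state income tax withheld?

State Income Tax: taxable = R$11,460.00 − 4×R$160.00 = R$10,820.00
  R$216.00 + 8.9% × (R$10,820.00 − R$7,200.00) = R$216.00 + 8.9% × R$3,620.00 = R$538.18

R$538.18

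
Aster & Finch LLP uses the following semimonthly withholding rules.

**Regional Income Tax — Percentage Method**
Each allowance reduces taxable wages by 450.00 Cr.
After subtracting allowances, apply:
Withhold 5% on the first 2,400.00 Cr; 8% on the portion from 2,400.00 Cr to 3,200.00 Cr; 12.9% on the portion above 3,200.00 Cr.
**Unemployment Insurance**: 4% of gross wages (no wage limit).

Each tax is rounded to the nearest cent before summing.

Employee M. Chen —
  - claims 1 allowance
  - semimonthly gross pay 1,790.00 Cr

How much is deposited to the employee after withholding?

Regional Income Tax: taxable = 1,790.00 Cr − 1×450.00 Cr = 1,340.00 Cr
  5% × 1,340.00 Cr = 67.00 Cr
Unemployment Insurance: 4% × 1,790.00 Cr = 71.60 Cr
Total withheld: 67.00 Cr + 71.60 Cr = 138.60 Cr
Net pay: 1,790.00 Cr − 138.60 Cr = 1,651.40 Cr

1,651.40 Cr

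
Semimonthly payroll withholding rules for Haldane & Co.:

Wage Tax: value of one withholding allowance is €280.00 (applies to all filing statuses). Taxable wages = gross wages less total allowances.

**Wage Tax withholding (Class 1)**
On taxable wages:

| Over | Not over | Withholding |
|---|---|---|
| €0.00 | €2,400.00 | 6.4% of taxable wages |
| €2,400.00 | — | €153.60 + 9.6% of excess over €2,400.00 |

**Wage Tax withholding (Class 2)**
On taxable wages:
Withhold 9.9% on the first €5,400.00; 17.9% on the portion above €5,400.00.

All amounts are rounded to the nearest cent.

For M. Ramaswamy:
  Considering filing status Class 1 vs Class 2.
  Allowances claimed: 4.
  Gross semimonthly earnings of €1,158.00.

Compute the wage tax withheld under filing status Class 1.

Wage Tax (Class 1): taxable = €1,158.00 − 4×€280.00 = €38.00
  6.4% × €38.00 = €2.43

€2.43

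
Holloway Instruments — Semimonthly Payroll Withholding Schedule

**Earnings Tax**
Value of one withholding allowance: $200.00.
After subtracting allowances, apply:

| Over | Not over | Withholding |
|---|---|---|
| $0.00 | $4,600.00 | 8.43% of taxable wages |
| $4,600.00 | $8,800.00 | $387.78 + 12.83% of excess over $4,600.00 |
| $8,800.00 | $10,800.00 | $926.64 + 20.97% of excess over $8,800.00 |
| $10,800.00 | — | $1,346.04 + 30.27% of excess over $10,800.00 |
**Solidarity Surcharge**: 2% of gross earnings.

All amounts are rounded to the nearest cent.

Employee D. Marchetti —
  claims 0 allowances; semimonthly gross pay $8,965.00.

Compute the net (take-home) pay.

Earnings Tax: taxable = $8,965.00
  $926.64 + 20.97% × ($8,965.00 − $8,800.00) = $926.64 + 20.97% × $165.00 = $961.24
Solidarity Surcharge: 2% × $8,965.00 = $179.30
Total withheld: $961.24 + $179.30 = $1,140.54
Net pay: $8,965.00 − $1,140.54 = $7,824.46

$7,824.46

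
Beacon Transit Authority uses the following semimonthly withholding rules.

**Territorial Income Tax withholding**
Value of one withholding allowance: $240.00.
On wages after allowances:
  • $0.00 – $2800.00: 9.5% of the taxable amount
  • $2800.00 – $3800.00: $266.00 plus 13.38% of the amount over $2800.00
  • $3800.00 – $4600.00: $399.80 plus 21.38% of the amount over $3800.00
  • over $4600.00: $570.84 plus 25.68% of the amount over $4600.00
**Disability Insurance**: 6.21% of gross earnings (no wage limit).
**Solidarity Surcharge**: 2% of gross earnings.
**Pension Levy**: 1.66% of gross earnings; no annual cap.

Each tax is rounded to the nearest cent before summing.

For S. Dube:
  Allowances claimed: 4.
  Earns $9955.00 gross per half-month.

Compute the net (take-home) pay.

$7272.96

Territorial Income Tax: taxable = $9955.00 − 4×$240.00 = $8995.00
  $570.84 + 25.68% × ($8995.00 − $4600.00) = $570.84 + 25.68% × $4395.00 = $1699.48
Disability Insurance: 6.21% × $9955.00 = $618.21
Solidarity Surcharge: 2% × $9955.00 = $199.10
Pension Levy: 1.66% × $9955.00 = $165.25
Total withheld: $1699.48 + $618.21 + $199.10 + $165.25 = $2682.04
Net pay: $9955.00 − $2682.04 = $7272.96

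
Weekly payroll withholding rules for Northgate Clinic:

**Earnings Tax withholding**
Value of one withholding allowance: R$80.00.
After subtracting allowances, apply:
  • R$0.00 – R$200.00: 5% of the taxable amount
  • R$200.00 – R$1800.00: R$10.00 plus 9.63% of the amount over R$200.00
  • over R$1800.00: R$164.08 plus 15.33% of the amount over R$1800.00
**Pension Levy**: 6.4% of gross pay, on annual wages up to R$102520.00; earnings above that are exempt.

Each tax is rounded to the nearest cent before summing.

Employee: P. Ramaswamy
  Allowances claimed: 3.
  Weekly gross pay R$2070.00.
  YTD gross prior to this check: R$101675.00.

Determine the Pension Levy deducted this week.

R$54.08

Pension Levy: cap R$102520.00 − YTD R$101675.00 = R$845.00 subject; 6.4% × R$845.00 = R$54.08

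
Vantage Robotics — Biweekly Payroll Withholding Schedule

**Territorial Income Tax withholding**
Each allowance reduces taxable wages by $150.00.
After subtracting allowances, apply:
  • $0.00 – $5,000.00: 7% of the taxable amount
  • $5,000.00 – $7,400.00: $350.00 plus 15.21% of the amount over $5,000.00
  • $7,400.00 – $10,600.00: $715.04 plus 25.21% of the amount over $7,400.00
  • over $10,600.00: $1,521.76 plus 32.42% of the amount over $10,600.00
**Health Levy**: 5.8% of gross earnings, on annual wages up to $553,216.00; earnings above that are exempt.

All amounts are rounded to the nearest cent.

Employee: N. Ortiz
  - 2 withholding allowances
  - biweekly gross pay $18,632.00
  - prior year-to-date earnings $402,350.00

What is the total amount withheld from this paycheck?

Territorial Income Tax: taxable = $18,632.00 − 2×$150.00 = $18,332.00
  $1,521.76 + 32.42% × ($18,332.00 − $10,600.00) = $1,521.76 + 32.42% × $7,732.00 = $4,028.47
Health Levy: 5.8% × $18,632.00 = $1,080.66
Total: $4,028.47 + $1,080.66 = $5,109.13

$5,109.13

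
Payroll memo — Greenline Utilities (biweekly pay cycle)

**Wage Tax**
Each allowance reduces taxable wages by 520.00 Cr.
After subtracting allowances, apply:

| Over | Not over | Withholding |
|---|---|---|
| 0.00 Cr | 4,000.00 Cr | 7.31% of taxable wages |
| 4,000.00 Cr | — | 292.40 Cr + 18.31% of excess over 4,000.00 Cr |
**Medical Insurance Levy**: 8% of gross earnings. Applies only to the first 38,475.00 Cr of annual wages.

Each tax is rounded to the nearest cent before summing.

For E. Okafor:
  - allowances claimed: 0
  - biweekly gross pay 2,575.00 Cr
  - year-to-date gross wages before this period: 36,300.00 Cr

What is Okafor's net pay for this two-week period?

2,212.77 Cr

Wage Tax: taxable = 2,575.00 Cr
  7.31% × 2,575.00 Cr = 188.23 Cr
Medical Insurance Levy: cap 38,475.00 Cr − YTD 36,300.00 Cr = 2,175.00 Cr subject; 8% × 2,175.00 Cr = 174.00 Cr
Total withheld: 188.23 Cr + 174.00 Cr = 362.23 Cr
Net pay: 2,575.00 Cr − 362.23 Cr = 2,212.77 Cr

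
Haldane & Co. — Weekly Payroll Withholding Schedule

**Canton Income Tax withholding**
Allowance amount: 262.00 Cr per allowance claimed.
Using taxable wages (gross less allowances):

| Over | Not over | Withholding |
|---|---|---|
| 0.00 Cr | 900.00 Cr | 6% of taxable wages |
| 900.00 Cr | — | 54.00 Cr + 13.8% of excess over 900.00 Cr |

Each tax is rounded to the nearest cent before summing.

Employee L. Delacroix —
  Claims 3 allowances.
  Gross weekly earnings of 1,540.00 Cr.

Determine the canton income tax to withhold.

45.24 Cr

Canton Income Tax: taxable = 1,540.00 Cr − 3×262.00 Cr = 754.00 Cr
  6% × 754.00 Cr = 45.24 Cr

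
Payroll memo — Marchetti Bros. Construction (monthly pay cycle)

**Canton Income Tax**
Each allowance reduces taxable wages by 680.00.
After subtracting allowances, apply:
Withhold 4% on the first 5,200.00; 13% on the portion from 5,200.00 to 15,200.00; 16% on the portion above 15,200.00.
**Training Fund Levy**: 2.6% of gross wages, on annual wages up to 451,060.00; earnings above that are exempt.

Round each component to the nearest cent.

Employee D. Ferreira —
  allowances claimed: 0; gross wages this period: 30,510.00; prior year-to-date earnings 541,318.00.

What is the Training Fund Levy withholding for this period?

Training Fund Levy: YTD 541,318.00 ≥ cap 451,060.00 → 0.00

0.00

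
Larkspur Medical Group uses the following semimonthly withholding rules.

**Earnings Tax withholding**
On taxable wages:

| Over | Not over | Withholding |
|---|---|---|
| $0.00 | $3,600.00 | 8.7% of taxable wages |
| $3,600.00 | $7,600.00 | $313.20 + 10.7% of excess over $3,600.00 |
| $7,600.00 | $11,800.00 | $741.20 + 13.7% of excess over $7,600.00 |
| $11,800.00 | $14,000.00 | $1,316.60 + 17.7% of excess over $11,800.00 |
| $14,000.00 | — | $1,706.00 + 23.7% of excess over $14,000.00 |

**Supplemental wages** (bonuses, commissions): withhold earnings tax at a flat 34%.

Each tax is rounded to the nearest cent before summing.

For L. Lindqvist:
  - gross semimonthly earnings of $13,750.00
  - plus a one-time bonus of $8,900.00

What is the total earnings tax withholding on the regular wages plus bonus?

Earnings Tax: taxable = $13,750.00
  $1,316.60 + 17.7% × ($13,750.00 − $11,800.00) = $1,316.60 + 17.7% × $1,950.00 = $1,661.75
Supplemental (34% flat on bonus): 34% × $8,900.00 = $3,026.00
Total earnings tax: $1,661.75 + $3,026.00 = $4,687.75

$4,687.75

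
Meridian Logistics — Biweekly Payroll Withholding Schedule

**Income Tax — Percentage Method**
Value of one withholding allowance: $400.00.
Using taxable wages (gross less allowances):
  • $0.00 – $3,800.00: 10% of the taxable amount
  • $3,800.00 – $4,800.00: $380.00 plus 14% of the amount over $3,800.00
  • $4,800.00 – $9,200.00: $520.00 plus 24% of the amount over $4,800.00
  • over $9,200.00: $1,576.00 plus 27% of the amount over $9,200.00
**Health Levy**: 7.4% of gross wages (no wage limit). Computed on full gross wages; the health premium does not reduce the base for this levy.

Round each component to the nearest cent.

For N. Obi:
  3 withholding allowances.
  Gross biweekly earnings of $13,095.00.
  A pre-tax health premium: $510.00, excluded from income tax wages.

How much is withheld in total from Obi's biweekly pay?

Income Tax: taxable = $13,095.00 − $510.00 − 3×$400.00 = $11,385.00
  $1,576.00 + 27% × ($11,385.00 − $9,200.00) = $1,576.00 + 27% × $2,185.00 = $2,165.95
Health Levy: 7.4% × $13,095.00 = $969.03
Total: $2,165.95 + $969.03 = $3,134.98

$3,134.98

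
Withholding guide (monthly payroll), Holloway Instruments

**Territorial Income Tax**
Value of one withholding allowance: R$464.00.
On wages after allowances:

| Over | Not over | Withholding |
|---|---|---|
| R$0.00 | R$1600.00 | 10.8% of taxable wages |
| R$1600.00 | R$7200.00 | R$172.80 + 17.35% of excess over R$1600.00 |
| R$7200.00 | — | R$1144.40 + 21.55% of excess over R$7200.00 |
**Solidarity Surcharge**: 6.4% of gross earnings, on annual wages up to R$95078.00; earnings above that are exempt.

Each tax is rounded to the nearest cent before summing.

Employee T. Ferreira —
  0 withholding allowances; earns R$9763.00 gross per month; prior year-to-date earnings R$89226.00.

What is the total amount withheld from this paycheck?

R$2071.26

Territorial Income Tax: taxable = R$9763.00
  R$1144.40 + 21.55% × (R$9763.00 − R$7200.00) = R$1144.40 + 21.55% × R$2563.00 = R$1696.73
Solidarity Surcharge: cap R$95078.00 − YTD R$89226.00 = R$5852.00 subject; 6.4% × R$5852.00 = R$374.53
Total: R$1696.73 + R$374.53 = R$2071.26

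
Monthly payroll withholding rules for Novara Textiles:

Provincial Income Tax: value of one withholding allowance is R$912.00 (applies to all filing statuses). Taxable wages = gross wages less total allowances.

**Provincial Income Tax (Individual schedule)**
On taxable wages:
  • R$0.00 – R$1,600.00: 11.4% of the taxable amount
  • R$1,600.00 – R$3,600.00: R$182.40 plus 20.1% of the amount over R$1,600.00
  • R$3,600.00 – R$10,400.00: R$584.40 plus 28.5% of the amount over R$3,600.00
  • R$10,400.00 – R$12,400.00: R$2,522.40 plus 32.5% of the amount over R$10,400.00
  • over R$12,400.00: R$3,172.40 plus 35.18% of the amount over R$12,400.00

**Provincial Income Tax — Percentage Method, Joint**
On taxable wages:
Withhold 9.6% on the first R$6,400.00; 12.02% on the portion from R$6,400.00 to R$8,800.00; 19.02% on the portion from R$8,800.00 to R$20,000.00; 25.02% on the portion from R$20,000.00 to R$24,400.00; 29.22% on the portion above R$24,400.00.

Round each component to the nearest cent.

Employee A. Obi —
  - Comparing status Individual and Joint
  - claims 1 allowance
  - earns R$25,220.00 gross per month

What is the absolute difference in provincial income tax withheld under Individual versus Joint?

R$3,250.65

Provincial Income Tax (Individual): taxable = R$25,220.00 − 1×R$912.00 = R$24,308.00
  R$3,172.40 + 35.18% × (R$24,308.00 − R$12,400.00) = R$3,172.40 + 35.18% × R$11,908.00 = R$7,361.63
Provincial Income Tax (Joint): taxable = R$25,220.00 − 1×R$912.00 = R$24,308.00
  R$3,033.12 + 25.02% × (R$24,308.00 − R$20,000.00) = R$3,033.12 + 25.02% × R$4,308.00 = R$4,110.98
Difference: |R$7,361.63 − R$4,110.98| = R$3,250.65 (higher under Individual)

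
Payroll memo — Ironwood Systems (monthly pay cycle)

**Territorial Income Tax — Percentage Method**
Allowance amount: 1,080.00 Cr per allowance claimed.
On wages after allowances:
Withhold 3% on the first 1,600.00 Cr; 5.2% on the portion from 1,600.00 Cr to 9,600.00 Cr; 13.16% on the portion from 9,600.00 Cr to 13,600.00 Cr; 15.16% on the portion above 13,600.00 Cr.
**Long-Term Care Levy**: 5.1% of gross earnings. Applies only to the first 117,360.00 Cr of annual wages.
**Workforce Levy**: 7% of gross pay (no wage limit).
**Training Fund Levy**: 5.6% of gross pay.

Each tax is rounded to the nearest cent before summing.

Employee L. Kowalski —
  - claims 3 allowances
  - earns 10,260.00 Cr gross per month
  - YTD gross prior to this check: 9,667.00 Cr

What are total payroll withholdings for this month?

Territorial Income Tax: taxable = 10,260.00 Cr − 3×1,080.00 Cr = 7,020.00 Cr
  48.00 Cr + 5.2% × (7,020.00 Cr − 1,600.00 Cr) = 48.00 Cr + 5.2% × 5,420.00 Cr = 329.84 Cr
Long-Term Care Levy: 5.1% × 10,260.00 Cr = 523.26 Cr
Workforce Levy: 7% × 10,260.00 Cr = 718.20 Cr
Training Fund Levy: 5.6% × 10,260.00 Cr = 574.56 Cr
Total: 329.84 Cr + 523.26 Cr + 718.20 Cr + 574.56 Cr = 2,145.86 Cr

2,145.86 Cr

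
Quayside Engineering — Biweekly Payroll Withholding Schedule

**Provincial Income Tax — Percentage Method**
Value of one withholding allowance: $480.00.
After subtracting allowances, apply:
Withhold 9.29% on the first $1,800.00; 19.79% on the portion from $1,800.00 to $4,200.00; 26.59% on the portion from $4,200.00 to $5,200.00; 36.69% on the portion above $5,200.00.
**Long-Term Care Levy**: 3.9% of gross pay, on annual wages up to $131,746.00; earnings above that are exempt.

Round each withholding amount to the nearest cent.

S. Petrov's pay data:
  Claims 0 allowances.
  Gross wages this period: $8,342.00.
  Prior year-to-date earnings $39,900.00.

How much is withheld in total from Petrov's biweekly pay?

$2,386.22

Provincial Income Tax: taxable = $8,342.00
  $908.08 + 36.69% × ($8,342.00 − $5,200.00) = $908.08 + 36.69% × $3,142.00 = $2,060.88
Long-Term Care Levy: 3.9% × $8,342.00 = $325.34
Total: $2,060.88 + $325.34 = $2,386.22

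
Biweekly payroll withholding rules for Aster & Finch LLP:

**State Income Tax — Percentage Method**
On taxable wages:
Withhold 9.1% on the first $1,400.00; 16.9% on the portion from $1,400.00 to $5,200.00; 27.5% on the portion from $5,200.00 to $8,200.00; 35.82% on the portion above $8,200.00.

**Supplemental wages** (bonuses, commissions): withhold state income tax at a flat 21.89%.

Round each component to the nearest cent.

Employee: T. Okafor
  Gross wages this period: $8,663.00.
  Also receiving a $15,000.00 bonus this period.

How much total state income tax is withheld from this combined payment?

$5,043.95

State Income Tax: taxable = $8,663.00
  $1,594.60 + 35.82% × ($8,663.00 − $8,200.00) = $1,594.60 + 35.82% × $463.00 = $1,760.45
Supplemental (21.89% flat on bonus): 21.89% × $15,000.00 = $3,283.50
Total state income tax: $1,760.45 + $3,283.50 = $5,043.95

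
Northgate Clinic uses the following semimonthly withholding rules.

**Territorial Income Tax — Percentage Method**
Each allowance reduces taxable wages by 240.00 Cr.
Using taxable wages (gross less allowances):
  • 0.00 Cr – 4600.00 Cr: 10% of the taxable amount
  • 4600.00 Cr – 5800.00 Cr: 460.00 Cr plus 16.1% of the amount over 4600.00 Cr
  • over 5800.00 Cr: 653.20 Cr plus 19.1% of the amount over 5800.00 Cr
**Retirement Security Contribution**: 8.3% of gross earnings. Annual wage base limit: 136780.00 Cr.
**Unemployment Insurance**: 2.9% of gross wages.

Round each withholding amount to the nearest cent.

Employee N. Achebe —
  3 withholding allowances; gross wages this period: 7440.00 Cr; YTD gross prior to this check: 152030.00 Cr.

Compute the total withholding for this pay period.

1044.68 Cr

Territorial Income Tax: taxable = 7440.00 Cr − 3×240.00 Cr = 6720.00 Cr
  653.20 Cr + 19.1% × (6720.00 Cr − 5800.00 Cr) = 653.20 Cr + 19.1% × 920.00 Cr = 828.92 Cr
Retirement Security Contribution: YTD 152030.00 Cr ≥ cap 136780.00 Cr → 0.00 Cr
Unemployment Insurance: 2.9% × 7440.00 Cr = 215.76 Cr
Total: 828.92 Cr + 0.00 Cr + 215.76 Cr = 1044.68 Cr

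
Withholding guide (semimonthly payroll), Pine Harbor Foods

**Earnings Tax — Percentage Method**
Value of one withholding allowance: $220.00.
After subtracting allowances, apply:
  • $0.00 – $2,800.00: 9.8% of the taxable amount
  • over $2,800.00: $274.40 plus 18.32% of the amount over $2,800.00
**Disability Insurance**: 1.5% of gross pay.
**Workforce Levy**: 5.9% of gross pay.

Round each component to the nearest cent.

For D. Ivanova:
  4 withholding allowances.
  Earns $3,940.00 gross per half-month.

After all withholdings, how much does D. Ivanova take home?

$3,326.41

Earnings Tax: taxable = $3,940.00 − 4×$220.00 = $3,060.00
  $274.40 + 18.32% × ($3,060.00 − $2,800.00) = $274.40 + 18.32% × $260.00 = $322.03
Disability Insurance: 1.5% × $3,940.00 = $59.10
Workforce Levy: 5.9% × $3,940.00 = $232.46
Total withheld: $322.03 + $59.10 + $232.46 = $613.59
Net pay: $3,940.00 − $613.59 = $3,326.41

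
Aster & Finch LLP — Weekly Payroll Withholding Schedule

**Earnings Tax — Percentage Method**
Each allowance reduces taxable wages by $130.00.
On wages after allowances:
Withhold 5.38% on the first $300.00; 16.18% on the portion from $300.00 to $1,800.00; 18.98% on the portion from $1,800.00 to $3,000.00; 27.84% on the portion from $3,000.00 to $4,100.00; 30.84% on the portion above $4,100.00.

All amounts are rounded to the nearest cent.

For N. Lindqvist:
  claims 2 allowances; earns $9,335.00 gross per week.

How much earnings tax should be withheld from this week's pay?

$2,327.13

Earnings Tax: taxable = $9,335.00 − 2×$130.00 = $9,075.00
  $792.84 + 30.84% × ($9,075.00 − $4,100.00) = $792.84 + 30.84% × $4,975.00 = $2,327.13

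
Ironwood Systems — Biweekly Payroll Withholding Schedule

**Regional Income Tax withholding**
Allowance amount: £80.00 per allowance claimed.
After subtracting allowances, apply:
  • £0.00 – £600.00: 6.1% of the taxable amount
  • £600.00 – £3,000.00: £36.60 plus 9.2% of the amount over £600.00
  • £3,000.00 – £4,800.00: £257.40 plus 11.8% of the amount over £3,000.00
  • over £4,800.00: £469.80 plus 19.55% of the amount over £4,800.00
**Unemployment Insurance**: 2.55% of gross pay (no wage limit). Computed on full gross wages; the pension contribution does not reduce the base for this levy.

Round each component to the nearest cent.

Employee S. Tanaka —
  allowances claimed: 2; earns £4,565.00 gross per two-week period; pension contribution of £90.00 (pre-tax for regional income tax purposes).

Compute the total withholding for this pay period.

£528.98

Regional Income Tax: taxable = £4,565.00 − £90.00 − 2×£80.00 = £4,315.00
  £257.40 + 11.8% × (£4,315.00 − £3,000.00) = £257.40 + 11.8% × £1,315.00 = £412.57
Unemployment Insurance: 2.55% × £4,565.00 = £116.41
Total: £412.57 + £116.41 = £528.98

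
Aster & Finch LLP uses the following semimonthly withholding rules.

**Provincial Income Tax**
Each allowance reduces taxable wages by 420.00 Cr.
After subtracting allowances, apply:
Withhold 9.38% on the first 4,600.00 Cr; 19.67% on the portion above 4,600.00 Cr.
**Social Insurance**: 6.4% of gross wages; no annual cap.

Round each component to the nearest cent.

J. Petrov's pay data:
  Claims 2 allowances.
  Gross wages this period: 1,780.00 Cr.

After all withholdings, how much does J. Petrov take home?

1,577.91 Cr

Provincial Income Tax: taxable = 1,780.00 Cr − 2×420.00 Cr = 940.00 Cr
  9.38% × 940.00 Cr = 88.17 Cr
Social Insurance: 6.4% × 1,780.00 Cr = 113.92 Cr
Total withheld: 88.17 Cr + 113.92 Cr = 202.09 Cr
Net pay: 1,780.00 Cr − 202.09 Cr = 1,577.91 Cr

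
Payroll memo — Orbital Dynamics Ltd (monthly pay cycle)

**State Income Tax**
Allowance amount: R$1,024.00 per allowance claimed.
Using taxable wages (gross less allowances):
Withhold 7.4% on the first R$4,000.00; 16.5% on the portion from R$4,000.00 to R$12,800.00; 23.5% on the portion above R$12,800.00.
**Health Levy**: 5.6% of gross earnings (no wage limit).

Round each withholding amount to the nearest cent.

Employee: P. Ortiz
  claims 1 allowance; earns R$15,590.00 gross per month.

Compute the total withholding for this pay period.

R$3,036.05

State Income Tax: taxable = R$15,590.00 − 1×R$1,024.00 = R$14,566.00
  R$1,748.00 + 23.5% × (R$14,566.00 − R$12,800.00) = R$1,748.00 + 23.5% × R$1,766.00 = R$2,163.01
Health Levy: 5.6% × R$15,590.00 = R$873.04
Total: R$2,163.01 + R$873.04 = R$3,036.05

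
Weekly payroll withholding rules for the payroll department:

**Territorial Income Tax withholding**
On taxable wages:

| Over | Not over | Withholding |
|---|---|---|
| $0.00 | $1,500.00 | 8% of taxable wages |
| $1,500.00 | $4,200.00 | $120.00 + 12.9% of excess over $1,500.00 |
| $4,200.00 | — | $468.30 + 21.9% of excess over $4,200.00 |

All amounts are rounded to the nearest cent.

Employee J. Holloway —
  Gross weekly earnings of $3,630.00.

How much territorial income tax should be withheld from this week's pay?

$394.77

Territorial Income Tax: taxable = $3,630.00
  $120.00 + 12.9% × ($3,630.00 − $1,500.00) = $120.00 + 12.9% × $2,130.00 = $394.77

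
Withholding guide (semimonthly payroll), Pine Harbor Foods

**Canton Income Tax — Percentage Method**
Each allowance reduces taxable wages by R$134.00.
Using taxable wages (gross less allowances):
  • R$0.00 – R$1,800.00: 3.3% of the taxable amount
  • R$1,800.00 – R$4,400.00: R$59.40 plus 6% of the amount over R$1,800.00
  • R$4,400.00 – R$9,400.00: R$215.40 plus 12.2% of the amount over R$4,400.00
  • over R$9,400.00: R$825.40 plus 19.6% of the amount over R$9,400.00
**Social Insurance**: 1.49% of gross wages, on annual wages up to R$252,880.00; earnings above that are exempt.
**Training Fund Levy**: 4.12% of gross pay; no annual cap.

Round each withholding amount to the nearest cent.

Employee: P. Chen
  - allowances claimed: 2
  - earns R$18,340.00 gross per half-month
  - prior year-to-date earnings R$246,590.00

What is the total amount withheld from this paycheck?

R$3,374.44

Canton Income Tax: taxable = R$18,340.00 − 2×R$134.00 = R$18,072.00
  R$825.40 + 19.6% × (R$18,072.00 − R$9,400.00) = R$825.40 + 19.6% × R$8,672.00 = R$2,525.11
Social Insurance: cap R$252,880.00 − YTD R$246,590.00 = R$6,290.00 subject; 1.49% × R$6,290.00 = R$93.72
Training Fund Levy: 4.12% × R$18,340.00 = R$755.61
Total: R$2,525.11 + R$93.72 + R$755.61 = R$3,374.44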